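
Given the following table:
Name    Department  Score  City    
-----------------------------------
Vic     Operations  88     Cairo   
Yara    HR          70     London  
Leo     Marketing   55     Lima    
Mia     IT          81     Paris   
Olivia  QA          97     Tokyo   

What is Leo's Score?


Row 3: Leo
Score = 55

ANSWER: 55


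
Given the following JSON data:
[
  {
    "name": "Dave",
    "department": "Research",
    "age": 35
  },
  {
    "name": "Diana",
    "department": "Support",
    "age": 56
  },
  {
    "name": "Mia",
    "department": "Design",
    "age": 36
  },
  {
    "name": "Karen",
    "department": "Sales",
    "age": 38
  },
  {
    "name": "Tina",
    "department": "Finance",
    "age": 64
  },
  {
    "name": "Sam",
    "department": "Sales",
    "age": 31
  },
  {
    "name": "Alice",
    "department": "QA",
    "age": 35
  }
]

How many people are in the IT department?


Scanning records for department = IT
  No matches found
Count: 0

ANSWER: 0


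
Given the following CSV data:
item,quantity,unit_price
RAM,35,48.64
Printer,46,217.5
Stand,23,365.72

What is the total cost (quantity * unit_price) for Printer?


Row: Printer
quantity = 46
unit_price = 217.5
total = 46 * 217.5 = 10005.0

ANSWER: 10005.0


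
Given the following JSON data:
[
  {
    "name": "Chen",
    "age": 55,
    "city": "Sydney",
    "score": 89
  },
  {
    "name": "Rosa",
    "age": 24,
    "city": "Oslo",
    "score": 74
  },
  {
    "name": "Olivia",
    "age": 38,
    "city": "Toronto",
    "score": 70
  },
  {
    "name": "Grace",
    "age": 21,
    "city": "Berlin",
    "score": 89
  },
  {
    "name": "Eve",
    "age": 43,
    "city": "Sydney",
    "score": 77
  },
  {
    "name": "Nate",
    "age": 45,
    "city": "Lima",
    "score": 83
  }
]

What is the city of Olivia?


Looking up record where name = Olivia
Record index: 2
Field 'city' = Toronto

ANSWER: Toronto


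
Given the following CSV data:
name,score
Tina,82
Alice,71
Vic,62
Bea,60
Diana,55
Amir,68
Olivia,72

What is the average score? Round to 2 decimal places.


Scores: 82, 71, 62, 60, 55, 68, 72
Sum = 470
Count = 7
Average = 470 / 7 = 67.14

ANSWER: 67.14


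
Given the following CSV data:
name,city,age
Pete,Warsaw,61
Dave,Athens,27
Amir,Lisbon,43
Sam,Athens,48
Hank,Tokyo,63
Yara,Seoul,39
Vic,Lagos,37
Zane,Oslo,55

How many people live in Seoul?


Scanning city column for 'Seoul':
  Row 6: Yara -> MATCH
Total matches: 1

ANSWER: 1


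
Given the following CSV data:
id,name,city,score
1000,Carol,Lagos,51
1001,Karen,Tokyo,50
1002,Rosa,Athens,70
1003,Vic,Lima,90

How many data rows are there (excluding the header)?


Counting rows (excluding header):
Header: id,name,city,score
Data rows: 4

ANSWER: 4


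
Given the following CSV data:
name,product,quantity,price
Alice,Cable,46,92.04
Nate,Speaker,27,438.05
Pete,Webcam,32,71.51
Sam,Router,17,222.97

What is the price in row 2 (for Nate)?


Row 2: Nate
Column 'price' = 438.05

ANSWER: 438.05


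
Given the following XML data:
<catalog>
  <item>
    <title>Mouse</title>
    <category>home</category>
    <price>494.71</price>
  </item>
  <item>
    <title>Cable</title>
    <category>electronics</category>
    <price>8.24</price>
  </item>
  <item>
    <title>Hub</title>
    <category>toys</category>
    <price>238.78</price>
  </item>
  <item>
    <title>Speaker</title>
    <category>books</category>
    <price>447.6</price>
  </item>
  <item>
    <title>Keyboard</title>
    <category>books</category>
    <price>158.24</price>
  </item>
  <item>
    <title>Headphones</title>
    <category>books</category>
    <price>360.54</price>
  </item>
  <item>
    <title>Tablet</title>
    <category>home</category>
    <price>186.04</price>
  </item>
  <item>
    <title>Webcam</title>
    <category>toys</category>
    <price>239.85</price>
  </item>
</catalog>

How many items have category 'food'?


Scanning <item> elements for <category>food</category>:
Count: 0

ANSWER: 0


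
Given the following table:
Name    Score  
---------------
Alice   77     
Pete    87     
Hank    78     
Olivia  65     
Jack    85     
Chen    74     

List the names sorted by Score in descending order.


Sorting by Score (descending):
  Pete: 87
  Jack: 85
  Hank: 78
  Alice: 77
  Chen: 74
  Olivia: 65


ANSWER: Pete, Jack, Hank, Alice, Chen, Olivia


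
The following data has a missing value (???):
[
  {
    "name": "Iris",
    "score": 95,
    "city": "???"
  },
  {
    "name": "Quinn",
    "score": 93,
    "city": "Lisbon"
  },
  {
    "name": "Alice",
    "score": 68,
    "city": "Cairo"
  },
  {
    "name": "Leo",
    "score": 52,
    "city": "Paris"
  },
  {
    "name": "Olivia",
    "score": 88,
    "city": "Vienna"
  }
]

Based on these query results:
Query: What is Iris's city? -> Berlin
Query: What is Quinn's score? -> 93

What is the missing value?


The missing value is Iris's city
From query: Iris's city = Berlin

ANSWER: Berlin


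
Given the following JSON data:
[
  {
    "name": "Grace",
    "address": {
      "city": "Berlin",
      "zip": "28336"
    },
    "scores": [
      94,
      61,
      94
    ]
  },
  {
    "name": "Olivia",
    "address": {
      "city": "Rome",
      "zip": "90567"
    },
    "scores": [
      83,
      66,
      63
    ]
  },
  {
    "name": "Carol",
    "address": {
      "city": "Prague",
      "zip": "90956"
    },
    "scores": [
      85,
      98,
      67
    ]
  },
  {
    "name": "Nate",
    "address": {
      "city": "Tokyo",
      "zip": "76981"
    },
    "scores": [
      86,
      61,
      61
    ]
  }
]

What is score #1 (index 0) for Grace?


Path: records[0].scores[0]
Value: 94

ANSWER: 94


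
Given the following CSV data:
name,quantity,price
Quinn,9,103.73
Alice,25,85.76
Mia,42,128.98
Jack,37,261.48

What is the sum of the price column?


Values in 'price' column:
  Row 1: 103.73
  Row 2: 85.76
  Row 3: 128.98
  Row 4: 261.48
Sum = 103.73 + 85.76 + 128.98 + 261.48 = 579.95

ANSWER: 579.95


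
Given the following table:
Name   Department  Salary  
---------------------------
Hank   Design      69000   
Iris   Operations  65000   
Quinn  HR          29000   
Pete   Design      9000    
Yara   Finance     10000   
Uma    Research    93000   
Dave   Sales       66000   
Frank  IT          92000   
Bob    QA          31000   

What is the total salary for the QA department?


QA department members:
  Bob: 31000
Total = 31000 = 31000

ANSWER: 31000


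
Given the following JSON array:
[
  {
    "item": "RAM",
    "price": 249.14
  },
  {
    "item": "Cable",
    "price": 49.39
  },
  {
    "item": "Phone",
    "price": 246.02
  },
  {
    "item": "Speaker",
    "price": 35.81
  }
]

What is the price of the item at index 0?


Array index 0 -> RAM
price = 249.14

ANSWER: 249.14


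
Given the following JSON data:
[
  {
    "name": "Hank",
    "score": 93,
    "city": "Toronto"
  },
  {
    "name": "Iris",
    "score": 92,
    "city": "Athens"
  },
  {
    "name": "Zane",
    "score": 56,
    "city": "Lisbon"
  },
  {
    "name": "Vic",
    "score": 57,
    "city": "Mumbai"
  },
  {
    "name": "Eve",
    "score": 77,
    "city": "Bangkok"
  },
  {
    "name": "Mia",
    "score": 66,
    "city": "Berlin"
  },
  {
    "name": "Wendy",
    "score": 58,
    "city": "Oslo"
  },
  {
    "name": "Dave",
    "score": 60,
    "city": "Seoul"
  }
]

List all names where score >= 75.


Filtering records where score >= 75:
  Hank (score=93) -> YES
  Iris (score=92) -> YES
  Zane (score=56) -> no
  Vic (score=57) -> no
  Eve (score=77) -> YES
  Mia (score=66) -> no
  Wendy (score=58) -> no
  Dave (score=60) -> no


ANSWER: Hank, Iris, Eve


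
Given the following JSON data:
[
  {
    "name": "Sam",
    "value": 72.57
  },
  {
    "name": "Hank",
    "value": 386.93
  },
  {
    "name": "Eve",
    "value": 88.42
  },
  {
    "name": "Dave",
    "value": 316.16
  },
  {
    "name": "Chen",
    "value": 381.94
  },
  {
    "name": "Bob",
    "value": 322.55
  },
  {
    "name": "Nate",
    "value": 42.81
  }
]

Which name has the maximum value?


Comparing values:
  Sam: 72.57
  Hank: 386.93
  Eve: 88.42
  Dave: 316.16
  Chen: 381.94
  Bob: 322.55
  Nate: 42.81
Maximum: Hank (386.93)

ANSWER: Hank


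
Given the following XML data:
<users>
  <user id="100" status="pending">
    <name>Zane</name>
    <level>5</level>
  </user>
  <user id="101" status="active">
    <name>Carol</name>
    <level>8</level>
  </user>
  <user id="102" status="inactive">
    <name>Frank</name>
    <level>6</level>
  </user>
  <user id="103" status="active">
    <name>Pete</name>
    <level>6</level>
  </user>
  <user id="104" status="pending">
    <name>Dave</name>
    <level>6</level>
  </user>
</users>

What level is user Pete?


Finding user: Pete
<level>6</level>

ANSWER: 6


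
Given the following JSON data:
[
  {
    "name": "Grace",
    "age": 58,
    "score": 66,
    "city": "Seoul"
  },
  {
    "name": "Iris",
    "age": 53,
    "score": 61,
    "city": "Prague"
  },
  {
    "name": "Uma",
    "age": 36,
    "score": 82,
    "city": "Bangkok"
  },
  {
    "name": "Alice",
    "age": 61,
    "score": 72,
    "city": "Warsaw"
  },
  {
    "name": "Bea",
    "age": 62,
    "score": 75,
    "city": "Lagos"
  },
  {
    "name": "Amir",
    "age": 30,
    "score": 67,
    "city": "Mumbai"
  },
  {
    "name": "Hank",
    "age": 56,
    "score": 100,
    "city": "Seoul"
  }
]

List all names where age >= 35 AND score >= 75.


Checking both conditions:
  Grace (age=58, score=66) -> no
  Iris (age=53, score=61) -> no
  Uma (age=36, score=82) -> YES
  Alice (age=61, score=72) -> no
  Bea (age=62, score=75) -> YES
  Amir (age=30, score=67) -> no
  Hank (age=56, score=100) -> YES


ANSWER: Uma, Bea, Hank


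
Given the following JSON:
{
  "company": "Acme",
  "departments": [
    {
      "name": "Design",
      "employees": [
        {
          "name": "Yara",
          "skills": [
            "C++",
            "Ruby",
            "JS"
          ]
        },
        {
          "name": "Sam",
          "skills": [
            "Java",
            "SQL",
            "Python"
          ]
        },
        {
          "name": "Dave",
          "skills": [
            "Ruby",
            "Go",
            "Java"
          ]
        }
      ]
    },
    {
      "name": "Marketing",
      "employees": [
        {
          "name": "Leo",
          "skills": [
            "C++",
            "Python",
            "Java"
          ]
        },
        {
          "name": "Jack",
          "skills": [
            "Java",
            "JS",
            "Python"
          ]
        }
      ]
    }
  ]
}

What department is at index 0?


Path: departments[0].name
Value: Design

ANSWER: Design


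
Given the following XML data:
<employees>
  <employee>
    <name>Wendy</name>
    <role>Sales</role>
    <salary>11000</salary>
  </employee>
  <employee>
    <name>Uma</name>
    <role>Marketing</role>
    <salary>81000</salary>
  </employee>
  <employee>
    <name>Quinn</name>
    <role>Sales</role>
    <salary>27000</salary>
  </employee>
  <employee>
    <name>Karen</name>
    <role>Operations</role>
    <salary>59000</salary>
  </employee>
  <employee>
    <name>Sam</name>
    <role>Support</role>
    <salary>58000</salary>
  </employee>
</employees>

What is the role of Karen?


Searching for <employee> with <name>Karen</name>
Found at position 4
<role>Operations</role>

ANSWER: Operations


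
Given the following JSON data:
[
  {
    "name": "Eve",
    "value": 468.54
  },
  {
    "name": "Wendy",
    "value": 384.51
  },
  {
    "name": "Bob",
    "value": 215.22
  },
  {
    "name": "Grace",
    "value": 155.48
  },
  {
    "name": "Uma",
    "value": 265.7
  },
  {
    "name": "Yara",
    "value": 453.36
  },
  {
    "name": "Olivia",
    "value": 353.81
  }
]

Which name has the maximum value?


Comparing values:
  Eve: 468.54
  Wendy: 384.51
  Bob: 215.22
  Grace: 155.48
  Uma: 265.7
  Yara: 453.36
  Olivia: 353.81
Maximum: Eve (468.54)

ANSWER: Eve


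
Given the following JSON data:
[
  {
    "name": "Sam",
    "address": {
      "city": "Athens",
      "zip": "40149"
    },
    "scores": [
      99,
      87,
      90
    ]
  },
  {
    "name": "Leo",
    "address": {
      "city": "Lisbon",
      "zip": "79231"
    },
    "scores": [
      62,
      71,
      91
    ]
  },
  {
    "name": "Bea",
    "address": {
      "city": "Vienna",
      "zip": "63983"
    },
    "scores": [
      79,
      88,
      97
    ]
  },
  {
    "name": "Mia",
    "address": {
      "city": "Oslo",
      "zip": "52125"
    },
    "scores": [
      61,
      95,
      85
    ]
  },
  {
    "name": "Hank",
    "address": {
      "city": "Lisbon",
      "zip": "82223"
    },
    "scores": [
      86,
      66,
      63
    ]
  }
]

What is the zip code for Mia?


Path: records[3].address.zip
Value: 52125

ANSWER: 52125


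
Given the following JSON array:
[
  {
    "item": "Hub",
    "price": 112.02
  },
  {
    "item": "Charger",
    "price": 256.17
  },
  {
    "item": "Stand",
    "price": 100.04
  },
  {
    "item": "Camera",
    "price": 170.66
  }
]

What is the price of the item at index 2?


Array index 2 -> Stand
price = 100.04

ANSWER: 100.04


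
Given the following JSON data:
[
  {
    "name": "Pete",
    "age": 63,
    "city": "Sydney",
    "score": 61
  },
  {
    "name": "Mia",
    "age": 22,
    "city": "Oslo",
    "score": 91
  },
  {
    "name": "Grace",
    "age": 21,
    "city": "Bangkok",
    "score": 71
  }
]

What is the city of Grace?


Looking up record where name = Grace
Record index: 2
Field 'city' = Bangkok

ANSWER: Bangkok


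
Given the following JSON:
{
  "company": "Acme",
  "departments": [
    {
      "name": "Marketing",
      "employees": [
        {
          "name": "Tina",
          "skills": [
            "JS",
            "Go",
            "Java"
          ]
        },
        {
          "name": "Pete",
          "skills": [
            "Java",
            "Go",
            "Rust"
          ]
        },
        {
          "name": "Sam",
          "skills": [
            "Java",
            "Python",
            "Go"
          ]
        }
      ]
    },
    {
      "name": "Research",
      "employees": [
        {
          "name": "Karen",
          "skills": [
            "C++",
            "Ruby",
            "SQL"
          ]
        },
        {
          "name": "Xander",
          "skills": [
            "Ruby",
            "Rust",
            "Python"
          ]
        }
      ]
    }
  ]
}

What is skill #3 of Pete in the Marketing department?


Path: departments[0].employees[1].skills[2]
Value: Rust

ANSWER: Rust


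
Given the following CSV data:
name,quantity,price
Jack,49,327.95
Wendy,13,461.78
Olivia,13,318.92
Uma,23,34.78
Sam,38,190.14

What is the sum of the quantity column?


Values in 'quantity' column:
  Row 1: 49
  Row 2: 13
  Row 3: 13
  Row 4: 23
  Row 5: 38
Sum = 49 + 13 + 13 + 23 + 38 = 136

ANSWER: 136


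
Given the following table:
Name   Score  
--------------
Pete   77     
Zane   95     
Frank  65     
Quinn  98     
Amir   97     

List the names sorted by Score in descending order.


Sorting by Score (descending):
  Quinn: 98
  Amir: 97
  Zane: 95
  Pete: 77
  Frank: 65


ANSWER: Quinn, Amir, Zane, Pete, Frank


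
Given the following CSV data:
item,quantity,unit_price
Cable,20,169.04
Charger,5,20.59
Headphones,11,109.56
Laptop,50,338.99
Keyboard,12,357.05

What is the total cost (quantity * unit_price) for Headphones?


Row: Headphones
quantity = 11
unit_price = 109.56
total = 11 * 109.56 = 1205.16

ANSWER: 1205.16


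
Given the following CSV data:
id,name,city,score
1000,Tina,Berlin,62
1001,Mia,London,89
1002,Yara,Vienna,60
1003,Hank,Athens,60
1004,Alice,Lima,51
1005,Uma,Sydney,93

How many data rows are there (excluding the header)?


Counting rows (excluding header):
Header: id,name,city,score
Data rows: 6

ANSWER: 6


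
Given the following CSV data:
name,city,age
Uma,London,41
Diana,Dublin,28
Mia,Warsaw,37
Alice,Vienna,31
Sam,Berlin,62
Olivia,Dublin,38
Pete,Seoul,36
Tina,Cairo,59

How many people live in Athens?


Scanning city column for 'Athens':
Total matches: 0

ANSWER: 0


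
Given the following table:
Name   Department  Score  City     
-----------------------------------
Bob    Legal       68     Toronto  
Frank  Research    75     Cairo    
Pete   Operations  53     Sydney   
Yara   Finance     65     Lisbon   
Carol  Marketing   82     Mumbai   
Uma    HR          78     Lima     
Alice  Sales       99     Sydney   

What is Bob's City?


Row 1: Bob
City = Toronto

ANSWER: Toronto


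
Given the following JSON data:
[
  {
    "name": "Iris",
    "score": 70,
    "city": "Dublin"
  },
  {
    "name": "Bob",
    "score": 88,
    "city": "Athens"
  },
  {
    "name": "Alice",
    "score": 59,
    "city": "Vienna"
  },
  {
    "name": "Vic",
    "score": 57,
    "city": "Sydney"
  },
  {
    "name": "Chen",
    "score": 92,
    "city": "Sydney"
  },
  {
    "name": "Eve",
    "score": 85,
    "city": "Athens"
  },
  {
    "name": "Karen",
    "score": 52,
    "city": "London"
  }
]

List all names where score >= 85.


Filtering records where score >= 85:
  Iris (score=70) -> no
  Bob (score=88) -> YES
  Alice (score=59) -> no
  Vic (score=57) -> no
  Chen (score=92) -> YES
  Eve (score=85) -> YES
  Karen (score=52) -> no


ANSWER: Bob, Chen, Eve


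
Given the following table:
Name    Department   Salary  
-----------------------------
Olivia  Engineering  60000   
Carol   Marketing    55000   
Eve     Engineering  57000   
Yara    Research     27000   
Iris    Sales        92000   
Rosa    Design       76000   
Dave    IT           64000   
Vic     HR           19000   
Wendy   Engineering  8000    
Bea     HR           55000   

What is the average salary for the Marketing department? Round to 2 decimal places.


Marketing department members:
  Carol: 55000
Sum = 55000
Count = 1
Average = 55000 / 1 = 55000.00

ANSWER: 55000.00


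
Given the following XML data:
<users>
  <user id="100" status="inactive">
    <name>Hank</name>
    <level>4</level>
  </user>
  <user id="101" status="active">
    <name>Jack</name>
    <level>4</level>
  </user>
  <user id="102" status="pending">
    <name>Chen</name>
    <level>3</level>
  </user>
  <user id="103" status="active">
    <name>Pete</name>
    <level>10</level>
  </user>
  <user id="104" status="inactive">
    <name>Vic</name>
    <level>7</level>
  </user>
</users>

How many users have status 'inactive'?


Counting users with status='inactive':
  Hank (id=100) -> MATCH
  Vic (id=104) -> MATCH
Count: 2

ANSWER: 2


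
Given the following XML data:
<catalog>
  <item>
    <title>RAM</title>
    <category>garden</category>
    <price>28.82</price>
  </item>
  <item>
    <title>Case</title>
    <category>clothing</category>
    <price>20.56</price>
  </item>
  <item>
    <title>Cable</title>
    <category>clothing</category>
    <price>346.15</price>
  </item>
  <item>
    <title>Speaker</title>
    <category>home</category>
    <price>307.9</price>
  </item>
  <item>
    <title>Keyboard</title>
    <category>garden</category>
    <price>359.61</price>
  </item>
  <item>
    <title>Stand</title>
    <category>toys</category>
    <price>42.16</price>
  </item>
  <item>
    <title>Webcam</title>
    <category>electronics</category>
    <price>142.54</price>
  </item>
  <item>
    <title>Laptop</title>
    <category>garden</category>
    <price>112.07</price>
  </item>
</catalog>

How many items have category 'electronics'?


Scanning <item> elements for <category>electronics</category>:
  Item 7: Webcam -> MATCH
Count: 1

ANSWER: 1


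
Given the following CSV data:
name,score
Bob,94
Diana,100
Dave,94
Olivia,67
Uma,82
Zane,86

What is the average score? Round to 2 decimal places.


Scores: 94, 100, 94, 67, 82, 86
Sum = 523
Count = 6
Average = 523 / 6 = 87.17

ANSWER: 87.17


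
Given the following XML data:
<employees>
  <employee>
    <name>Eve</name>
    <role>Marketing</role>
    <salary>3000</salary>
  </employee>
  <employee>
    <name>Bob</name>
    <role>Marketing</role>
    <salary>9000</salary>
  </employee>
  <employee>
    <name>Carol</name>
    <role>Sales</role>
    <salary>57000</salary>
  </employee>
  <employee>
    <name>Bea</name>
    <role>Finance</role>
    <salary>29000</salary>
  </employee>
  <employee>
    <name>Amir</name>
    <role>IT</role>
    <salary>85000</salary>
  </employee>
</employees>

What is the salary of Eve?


Searching for <employee> with <name>Eve</name>
Found at position 1
<salary>3000</salary>

ANSWER: 3000


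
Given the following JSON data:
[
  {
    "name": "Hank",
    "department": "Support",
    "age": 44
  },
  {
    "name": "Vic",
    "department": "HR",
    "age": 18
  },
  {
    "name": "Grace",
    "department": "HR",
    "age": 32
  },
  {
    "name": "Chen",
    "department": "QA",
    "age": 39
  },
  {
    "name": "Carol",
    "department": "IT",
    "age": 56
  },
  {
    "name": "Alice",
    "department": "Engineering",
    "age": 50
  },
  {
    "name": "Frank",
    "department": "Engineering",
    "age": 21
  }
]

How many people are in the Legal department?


Scanning records for department = Legal
  No matches found
Count: 0

ANSWER: 0


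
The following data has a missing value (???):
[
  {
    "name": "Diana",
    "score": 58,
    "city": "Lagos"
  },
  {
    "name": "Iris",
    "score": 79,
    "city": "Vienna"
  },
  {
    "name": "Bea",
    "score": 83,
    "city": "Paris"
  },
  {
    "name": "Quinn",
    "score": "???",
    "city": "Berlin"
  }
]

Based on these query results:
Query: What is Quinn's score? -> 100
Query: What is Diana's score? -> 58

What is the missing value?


The missing value is Quinn's score
From query: Quinn's score = 100

ANSWER: 100


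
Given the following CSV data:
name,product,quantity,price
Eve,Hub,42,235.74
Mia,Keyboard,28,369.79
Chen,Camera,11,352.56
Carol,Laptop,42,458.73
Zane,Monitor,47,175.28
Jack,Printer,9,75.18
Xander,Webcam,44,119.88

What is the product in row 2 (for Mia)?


Row 2: Mia
Column 'product' = Keyboard

ANSWER: Keyboard


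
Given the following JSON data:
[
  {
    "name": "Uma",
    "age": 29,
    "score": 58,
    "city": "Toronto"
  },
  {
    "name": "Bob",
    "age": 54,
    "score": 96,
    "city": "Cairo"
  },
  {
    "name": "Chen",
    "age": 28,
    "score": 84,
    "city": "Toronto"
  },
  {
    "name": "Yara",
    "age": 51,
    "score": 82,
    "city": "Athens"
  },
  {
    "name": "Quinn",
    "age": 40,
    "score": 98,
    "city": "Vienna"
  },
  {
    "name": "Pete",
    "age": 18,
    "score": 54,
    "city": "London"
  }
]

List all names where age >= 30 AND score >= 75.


Checking both conditions:
  Uma (age=29, score=58) -> no
  Bob (age=54, score=96) -> YES
  Chen (age=28, score=84) -> no
  Yara (age=51, score=82) -> YES
  Quinn (age=40, score=98) -> YES
  Pete (age=18, score=54) -> no


ANSWER: Bob, Yara, Quinn


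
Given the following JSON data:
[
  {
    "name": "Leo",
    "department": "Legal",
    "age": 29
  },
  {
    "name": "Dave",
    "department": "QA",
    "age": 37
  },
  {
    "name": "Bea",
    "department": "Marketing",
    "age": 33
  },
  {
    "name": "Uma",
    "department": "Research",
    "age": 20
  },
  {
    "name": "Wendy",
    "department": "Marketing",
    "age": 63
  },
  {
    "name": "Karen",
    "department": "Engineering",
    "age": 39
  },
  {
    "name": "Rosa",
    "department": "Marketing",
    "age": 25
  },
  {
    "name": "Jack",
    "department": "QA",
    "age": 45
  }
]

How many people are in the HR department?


Scanning records for department = HR
  No matches found
Count: 0

ANSWER: 0


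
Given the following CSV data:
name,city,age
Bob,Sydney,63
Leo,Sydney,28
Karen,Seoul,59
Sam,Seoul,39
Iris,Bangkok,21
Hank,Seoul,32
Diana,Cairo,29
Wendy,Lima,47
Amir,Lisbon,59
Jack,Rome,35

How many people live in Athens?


Scanning city column for 'Athens':
Total matches: 0

ANSWER: 0


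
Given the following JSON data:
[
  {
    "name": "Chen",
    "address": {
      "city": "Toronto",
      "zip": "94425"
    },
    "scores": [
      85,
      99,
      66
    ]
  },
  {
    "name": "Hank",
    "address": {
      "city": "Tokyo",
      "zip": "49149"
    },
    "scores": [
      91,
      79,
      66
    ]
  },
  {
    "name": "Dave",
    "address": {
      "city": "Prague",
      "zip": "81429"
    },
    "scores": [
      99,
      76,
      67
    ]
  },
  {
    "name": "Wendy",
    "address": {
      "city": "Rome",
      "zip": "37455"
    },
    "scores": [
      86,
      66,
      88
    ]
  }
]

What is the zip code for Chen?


Path: records[0].address.zip
Value: 94425

ANSWER: 94425


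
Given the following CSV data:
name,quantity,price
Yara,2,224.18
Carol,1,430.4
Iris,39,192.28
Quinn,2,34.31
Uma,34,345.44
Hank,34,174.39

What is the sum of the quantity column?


Values in 'quantity' column:
  Row 1: 2
  Row 2: 1
  Row 3: 39
  Row 4: 2
  Row 5: 34
  Row 6: 34
Sum = 2 + 1 + 39 + 2 + 34 + 34 = 112

ANSWER: 112


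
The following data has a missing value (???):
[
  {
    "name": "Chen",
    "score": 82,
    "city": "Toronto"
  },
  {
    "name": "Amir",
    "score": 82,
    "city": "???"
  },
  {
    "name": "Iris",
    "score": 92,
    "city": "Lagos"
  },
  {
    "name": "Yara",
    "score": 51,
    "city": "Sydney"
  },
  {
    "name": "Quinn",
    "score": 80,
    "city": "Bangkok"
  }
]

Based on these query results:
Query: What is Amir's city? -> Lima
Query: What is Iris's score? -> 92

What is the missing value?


The missing value is Amir's city
From query: Amir's city = Lima

ANSWER: Lima


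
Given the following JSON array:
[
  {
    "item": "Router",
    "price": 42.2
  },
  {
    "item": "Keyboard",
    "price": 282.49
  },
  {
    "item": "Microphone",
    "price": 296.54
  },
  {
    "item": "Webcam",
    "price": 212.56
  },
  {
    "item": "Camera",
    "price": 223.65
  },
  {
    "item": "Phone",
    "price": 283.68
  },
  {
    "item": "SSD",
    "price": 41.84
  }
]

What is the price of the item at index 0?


Array index 0 -> Router
price = 42.2

ANSWER: 42.2


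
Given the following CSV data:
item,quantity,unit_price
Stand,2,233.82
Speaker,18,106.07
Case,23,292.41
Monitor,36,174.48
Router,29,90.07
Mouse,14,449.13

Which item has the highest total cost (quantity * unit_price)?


Computing row totals:
  Stand: 467.64
  Speaker: 1909.26
  Case: 6725.43
  Monitor: 6281.28
  Router: 2612.03
  Mouse: 6287.82
Maximum: Case (6725.43)

ANSWER: Case


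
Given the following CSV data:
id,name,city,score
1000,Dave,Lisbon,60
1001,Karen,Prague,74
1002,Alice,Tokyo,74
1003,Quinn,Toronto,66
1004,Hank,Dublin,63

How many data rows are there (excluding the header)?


Counting rows (excluding header):
Header: id,name,city,score
Data rows: 5

ANSWER: 5


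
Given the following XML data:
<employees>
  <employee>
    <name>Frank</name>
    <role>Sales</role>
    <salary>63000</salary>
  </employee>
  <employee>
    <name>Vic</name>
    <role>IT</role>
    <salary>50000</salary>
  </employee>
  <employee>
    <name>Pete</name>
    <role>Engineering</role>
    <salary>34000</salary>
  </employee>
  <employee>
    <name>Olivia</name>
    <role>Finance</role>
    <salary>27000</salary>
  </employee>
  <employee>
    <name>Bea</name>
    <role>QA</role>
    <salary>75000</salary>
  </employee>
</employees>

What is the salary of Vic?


Searching for <employee> with <name>Vic</name>
Found at position 2
<salary>50000</salary>

ANSWER: 50000


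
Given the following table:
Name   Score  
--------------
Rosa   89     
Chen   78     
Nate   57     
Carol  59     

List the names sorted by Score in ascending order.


Sorting by Score (ascending):
  Nate: 57
  Carol: 59
  Chen: 78
  Rosa: 89


ANSWER: Nate, Carol, Chen, Rosa


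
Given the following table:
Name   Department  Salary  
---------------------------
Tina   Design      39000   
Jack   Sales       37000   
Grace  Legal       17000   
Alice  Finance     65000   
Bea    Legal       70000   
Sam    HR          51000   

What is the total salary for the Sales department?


Sales department members:
  Jack: 37000
Total = 37000 = 37000

ANSWER: 37000


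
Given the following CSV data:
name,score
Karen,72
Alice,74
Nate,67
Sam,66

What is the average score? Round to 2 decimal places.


Scores: 72, 74, 67, 66
Sum = 279
Count = 4
Average = 279 / 4 = 69.75

ANSWER: 69.75


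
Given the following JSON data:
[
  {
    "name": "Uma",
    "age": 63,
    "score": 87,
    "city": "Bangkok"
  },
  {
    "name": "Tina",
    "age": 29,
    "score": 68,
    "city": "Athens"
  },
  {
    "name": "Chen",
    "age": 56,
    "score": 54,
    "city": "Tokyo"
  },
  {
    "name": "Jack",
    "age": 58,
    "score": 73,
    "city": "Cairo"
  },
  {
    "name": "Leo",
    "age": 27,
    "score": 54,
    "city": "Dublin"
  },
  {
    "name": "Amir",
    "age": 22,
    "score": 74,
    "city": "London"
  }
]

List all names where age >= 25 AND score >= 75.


Checking both conditions:
  Uma (age=63, score=87) -> YES
  Tina (age=29, score=68) -> no
  Chen (age=56, score=54) -> no
  Jack (age=58, score=73) -> no
  Leo (age=27, score=54) -> no
  Amir (age=22, score=74) -> no


ANSWER: Uma


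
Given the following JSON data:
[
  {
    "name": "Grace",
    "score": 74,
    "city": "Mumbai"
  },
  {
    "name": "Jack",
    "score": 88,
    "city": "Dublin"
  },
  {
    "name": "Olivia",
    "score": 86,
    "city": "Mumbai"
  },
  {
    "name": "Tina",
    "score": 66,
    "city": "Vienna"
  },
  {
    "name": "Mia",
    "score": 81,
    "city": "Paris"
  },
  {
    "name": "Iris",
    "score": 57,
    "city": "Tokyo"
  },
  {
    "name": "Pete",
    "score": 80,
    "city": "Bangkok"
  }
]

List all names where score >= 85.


Filtering records where score >= 85:
  Grace (score=74) -> no
  Jack (score=88) -> YES
  Olivia (score=86) -> YES
  Tina (score=66) -> no
  Mia (score=81) -> no
  Iris (score=57) -> no
  Pete (score=80) -> no


ANSWER: Jack, Olivia


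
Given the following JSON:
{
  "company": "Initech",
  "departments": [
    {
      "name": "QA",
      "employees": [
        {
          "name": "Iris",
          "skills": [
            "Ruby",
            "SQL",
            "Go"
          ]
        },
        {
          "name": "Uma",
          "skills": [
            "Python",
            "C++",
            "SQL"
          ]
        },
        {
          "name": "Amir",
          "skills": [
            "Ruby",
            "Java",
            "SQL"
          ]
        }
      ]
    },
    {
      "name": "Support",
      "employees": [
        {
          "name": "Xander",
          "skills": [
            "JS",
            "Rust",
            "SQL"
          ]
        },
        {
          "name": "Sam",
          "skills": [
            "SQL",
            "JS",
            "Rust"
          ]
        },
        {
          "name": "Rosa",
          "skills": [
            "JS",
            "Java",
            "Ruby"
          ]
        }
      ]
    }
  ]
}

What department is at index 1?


Path: departments[1].name
Value: Support

ANSWER: Support


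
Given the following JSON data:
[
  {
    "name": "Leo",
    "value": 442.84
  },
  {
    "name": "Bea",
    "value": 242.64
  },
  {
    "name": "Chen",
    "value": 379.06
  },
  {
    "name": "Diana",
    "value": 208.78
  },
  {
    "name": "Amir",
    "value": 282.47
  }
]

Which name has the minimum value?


Comparing values:
  Leo: 442.84
  Bea: 242.64
  Chen: 379.06
  Diana: 208.78
  Amir: 282.47
Minimum: Diana (208.78)

ANSWER: Diana


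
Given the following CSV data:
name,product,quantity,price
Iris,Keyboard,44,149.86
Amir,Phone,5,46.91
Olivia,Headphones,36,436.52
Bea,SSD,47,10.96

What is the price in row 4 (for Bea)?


Row 4: Bea
Column 'price' = 10.96

ANSWER: 10.96


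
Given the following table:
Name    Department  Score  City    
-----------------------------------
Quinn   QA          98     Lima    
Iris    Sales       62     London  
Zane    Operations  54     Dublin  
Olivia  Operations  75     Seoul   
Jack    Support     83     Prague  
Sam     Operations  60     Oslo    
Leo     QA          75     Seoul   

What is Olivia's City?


Row 4: Olivia
City = Seoul

ANSWER: Seoul


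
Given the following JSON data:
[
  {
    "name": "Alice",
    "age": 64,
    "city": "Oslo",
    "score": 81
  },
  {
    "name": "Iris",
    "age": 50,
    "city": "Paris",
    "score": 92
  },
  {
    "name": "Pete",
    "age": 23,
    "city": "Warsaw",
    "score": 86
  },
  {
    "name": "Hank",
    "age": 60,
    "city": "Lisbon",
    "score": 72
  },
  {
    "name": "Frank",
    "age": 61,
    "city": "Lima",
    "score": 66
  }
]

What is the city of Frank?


Looking up record where name = Frank
Record index: 4
Field 'city' = Lima

ANSWER: Lima


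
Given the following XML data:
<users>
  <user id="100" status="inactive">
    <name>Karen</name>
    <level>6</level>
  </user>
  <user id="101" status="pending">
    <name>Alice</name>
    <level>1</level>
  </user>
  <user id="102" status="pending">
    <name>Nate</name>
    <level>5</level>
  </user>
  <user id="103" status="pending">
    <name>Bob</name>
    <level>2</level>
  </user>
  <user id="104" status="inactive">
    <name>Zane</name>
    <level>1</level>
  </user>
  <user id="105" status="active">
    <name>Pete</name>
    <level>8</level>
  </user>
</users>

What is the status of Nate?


Finding user with name = Nate
user id="102" status="pending"

ANSWER: pending


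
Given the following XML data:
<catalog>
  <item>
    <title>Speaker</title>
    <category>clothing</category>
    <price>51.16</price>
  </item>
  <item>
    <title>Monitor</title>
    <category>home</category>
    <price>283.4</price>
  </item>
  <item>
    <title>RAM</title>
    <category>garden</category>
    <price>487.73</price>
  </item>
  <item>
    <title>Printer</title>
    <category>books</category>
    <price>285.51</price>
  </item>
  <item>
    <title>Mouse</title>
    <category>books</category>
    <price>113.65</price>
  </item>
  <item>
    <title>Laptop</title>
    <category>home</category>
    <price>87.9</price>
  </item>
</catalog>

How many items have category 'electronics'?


Scanning <item> elements for <category>electronics</category>:
Count: 0

ANSWER: 0


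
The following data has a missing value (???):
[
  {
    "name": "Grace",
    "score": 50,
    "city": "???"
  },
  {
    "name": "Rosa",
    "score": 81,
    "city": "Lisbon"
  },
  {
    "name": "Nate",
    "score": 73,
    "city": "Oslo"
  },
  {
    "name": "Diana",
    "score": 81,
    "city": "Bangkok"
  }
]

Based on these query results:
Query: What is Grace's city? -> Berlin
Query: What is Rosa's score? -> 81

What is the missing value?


The missing value is Grace's city
From query: Grace's city = Berlin

ANSWER: Berlin


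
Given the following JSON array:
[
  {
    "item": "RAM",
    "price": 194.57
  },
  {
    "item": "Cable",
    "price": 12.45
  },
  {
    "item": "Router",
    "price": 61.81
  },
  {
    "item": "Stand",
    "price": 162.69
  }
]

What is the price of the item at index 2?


Array index 2 -> Router
price = 61.81

ANSWER: 61.81


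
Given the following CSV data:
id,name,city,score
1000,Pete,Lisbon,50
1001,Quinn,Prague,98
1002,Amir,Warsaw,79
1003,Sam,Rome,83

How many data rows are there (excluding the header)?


Counting rows (excluding header):
Header: id,name,city,score
Data rows: 4

ANSWER: 4


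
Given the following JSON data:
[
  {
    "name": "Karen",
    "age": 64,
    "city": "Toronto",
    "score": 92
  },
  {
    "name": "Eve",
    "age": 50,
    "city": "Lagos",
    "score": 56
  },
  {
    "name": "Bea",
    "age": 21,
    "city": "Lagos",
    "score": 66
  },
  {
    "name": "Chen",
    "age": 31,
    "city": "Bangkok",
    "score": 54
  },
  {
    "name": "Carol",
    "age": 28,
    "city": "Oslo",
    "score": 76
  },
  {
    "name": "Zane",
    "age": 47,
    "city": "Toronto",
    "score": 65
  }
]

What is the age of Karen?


Looking up record where name = Karen
Record index: 0
Field 'age' = 64

ANSWER: 64


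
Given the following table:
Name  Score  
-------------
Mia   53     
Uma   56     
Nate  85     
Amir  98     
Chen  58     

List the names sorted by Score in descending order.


Sorting by Score (descending):
  Amir: 98
  Nate: 85
  Chen: 58
  Uma: 56
  Mia: 53


ANSWER: Amir, Nate, Chen, Uma, Mia


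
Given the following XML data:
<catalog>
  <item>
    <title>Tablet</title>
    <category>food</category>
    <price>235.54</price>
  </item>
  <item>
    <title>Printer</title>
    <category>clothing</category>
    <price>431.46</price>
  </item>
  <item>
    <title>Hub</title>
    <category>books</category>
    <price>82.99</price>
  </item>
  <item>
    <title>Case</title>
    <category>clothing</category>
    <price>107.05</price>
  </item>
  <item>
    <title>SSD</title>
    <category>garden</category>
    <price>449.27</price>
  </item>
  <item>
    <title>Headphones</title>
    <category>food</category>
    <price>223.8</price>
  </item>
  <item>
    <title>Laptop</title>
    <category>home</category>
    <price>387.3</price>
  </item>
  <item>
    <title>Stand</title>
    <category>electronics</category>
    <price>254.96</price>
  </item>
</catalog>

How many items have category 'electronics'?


Scanning <item> elements for <category>electronics</category>:
  Item 8: Stand -> MATCH
Count: 1

ANSWER: 1


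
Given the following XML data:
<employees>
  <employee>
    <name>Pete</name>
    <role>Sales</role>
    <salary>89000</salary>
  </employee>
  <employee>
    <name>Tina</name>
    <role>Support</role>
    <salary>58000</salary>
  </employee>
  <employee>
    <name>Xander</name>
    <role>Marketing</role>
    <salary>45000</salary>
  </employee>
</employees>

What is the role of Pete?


Searching for <employee> with <name>Pete</name>
Found at position 1
<role>Sales</role>

ANSWER: Sales


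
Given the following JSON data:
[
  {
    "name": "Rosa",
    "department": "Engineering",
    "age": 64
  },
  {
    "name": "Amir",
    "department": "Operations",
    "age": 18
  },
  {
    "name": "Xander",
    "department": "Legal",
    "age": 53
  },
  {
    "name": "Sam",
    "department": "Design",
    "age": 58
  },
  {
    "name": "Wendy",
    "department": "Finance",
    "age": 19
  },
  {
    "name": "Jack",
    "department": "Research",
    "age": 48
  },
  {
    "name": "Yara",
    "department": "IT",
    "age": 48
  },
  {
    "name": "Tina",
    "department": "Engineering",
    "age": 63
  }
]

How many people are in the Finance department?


Scanning records for department = Finance
  Record 4: Wendy
Count: 1

ANSWER: 1


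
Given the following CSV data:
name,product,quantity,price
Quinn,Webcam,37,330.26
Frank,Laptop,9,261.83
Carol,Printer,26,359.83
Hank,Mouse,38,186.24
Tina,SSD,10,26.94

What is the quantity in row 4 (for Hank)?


Row 4: Hank
Column 'quantity' = 38

ANSWER: 38


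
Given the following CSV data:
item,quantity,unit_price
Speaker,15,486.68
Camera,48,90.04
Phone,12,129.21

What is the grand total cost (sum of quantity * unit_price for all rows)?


Computing row totals:
  Speaker: 15 * 486.68 = 7300.2
  Camera: 48 * 90.04 = 4321.92
  Phone: 12 * 129.21 = 1550.52
Grand total = 7300.2 + 4321.92 + 1550.52 = 13172.64

ANSWER: 13172.64


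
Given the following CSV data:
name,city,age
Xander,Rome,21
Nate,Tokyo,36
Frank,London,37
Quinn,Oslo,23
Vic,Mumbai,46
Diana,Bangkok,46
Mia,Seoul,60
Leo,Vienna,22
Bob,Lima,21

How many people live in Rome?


Scanning city column for 'Rome':
  Row 1: Xander -> MATCH
Total matches: 1

ANSWER: 1


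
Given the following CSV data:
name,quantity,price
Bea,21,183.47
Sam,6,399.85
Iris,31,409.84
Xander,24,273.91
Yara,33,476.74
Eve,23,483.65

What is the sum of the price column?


Values in 'price' column:
  Row 1: 183.47
  Row 2: 399.85
  Row 3: 409.84
  Row 4: 273.91
  Row 5: 476.74
  Row 6: 483.65
Sum = 183.47 + 399.85 + 409.84 + 273.91 + 476.74 + 483.65 = 2227.46

ANSWER: 2227.46


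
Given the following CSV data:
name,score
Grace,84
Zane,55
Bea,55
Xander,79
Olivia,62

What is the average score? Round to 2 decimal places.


Scores: 84, 55, 55, 79, 62
Sum = 335
Count = 5
Average = 335 / 5 = 67.00

ANSWER: 67.00
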